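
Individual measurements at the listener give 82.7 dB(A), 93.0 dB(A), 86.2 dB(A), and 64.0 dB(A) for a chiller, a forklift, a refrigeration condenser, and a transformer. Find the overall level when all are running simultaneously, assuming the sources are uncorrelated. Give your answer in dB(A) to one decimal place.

94.2 dB(A)

For uncorrelated sources the intensities add, so convert each level to linear form, sum, and take 10·log₁₀ of the total.
Σ 10^(L/10) = 10^(82.7/10) + 10^(93.0/10) + 10^(86.2/10) + 10^(64.0/10) = 2.601e+09.
L_total = 10·log₁₀(2.601e+09) = 94.15 dB(A).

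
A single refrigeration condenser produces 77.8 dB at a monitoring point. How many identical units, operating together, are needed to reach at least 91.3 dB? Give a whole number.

23

N identical sources give L₁ + 10·log₁₀ N, so require 10·log₁₀ N ≥ 91.3 − 77.8 = 13.5 dB.
N ≥ 10^(13.5/10) = 22.387, so N = 23.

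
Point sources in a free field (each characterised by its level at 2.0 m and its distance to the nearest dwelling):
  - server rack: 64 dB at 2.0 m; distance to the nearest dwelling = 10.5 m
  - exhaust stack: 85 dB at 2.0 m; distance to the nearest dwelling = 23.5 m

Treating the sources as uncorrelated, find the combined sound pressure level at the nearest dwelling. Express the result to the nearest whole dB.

Apply inverse-square spreading to bring every level to the receiver, then sum 10^(L/10).
server rack: 64 − 20·log₁₀(10.5/2.0) = 64 − 14.40 = 49.60 dB.
exhaust stack: 85 − 20·log₁₀(23.5/2.0) = 85 − 21.40 = 63.60 dB.
Σ 10^(L/10) = 2.382e+06 → L_total = 10·log₁₀(2.382e+06) = 63.77 dB.

64 dB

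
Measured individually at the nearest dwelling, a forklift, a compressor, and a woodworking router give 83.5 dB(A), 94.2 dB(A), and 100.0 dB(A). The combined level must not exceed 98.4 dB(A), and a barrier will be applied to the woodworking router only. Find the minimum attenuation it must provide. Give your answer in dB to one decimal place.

3.9 dB

Everything except the woodworking router sums to 10^(83.5/10) + 10^(94.2/10) = 2.854e+09 in linear terms, 94.55 dB(A).
The limit corresponds to 10^(98.4/10) = 6.918e+09; subtracting the fixed part leaves 4.064e+09 for the woodworking router, i.e. 96.09 dB(A).
So the woodworking router must be reduced from 100.0 to 96.09 dB(A): IL = 3.91 dB.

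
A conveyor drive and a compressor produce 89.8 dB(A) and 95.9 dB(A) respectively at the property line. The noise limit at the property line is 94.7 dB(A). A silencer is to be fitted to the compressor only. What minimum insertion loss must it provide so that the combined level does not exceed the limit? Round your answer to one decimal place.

2.9 dB

The untreated sources together contribute 10^(89.8/10) = 9.550e+08, i.e. 89.80 dB(A).
The limit corresponds to 10^(94.7/10) = 2.951e+09; subtracting the fixed part leaves 1.996e+09 for the compressor, i.e. 93.00 dB(A).
So the compressor must be reduced from 95.9 to 93.00 dB(A): IL = 2.90 dB.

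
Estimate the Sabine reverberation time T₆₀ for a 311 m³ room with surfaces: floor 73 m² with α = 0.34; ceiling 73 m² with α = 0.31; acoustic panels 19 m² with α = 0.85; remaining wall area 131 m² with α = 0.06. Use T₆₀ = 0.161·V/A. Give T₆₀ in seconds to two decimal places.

0.70 s

Total absorption A = 73·0.34 + 73·0.31 + 19·0.85 + 131·0.06 = 71.46 m² sabins.
T₆₀ = 0.161·V/A = 0.161·311/71.46 = 0.701 s.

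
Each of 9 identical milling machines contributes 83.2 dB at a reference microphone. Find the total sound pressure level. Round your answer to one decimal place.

With 9 equal, uncorrelated contributions the intensity is 9× that of one unit, giving a rise of 10·log₁₀ 9.
L_total = 83.2 + 10·log₁₀(9) = 83.2 + 9.542 = 92.74 dB.

92.7 dB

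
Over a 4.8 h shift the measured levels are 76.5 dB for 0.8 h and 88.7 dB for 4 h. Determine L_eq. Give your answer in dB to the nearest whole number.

L_eq = 10·log₁₀[(1/T)·Σ tᵢ·10^(Lᵢ/10)] with T = 4.8 h.
Σ tᵢ·10^(Lᵢ/10) = 0.8·10^(76.5/10) + 4·10^(88.7/10) = 3.001e+09.
L_eq = 10·log₁₀(3.001e+09/4.8) = 87.96 dB.

88 dB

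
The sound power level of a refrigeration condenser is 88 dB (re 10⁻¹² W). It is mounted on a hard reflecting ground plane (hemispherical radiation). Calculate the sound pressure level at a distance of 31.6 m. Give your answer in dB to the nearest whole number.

50 dB

L_p = L_w − 10·log₁₀(2π·r²) with r = 31.6 m.
2π·r² = 6274 m², 10·log₁₀ of that is 37.976 dB.
L_p = 88 − 37.976 = 50.02 dB.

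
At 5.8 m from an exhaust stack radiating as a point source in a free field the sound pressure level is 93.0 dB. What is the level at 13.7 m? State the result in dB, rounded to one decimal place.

Spherical spreading from a point source gives a 20·log₁₀(r₂/r₁) drop.
L₂ = 93.0 − 20·log₁₀(13.7/5.8) = 93.0 − 7.466 = 85.53 dB.

85.5 dB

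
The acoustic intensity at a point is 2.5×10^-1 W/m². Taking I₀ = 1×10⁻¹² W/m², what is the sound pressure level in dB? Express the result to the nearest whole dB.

114 dB

Dividing by I₀ shifts the exponent by 12: I/I₀ = 2.5×10^11.
L = 10·(0.3979 + 11) = 113.98 dB.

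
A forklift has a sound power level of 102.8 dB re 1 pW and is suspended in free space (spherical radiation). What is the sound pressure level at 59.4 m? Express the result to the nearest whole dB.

L_p = L_w − 10·log₁₀(4π·r²) with r = 59.4 m.
4π·r² = 4.434e+04 m², 10·log₁₀ of that is 46.468 dB.
L_p = 102.8 − 46.468 = 56.33 dB.

56 dB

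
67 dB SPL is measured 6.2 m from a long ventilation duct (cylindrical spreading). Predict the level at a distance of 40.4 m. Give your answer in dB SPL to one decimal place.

58.9 dB SPL

Cylindrical spreading from a line source gives a 10·log₁₀(r₂/r₁) drop.
L₂ = 67 − 10·log₁₀(40.4/6.2) = 67 − 8.140 = 58.86 dB SPL.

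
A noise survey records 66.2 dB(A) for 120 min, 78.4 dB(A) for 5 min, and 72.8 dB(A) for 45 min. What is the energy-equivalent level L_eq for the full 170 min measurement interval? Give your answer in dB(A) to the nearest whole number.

Weight each interval's intensity by its duration and average over T = 170 min:
Σ tᵢ·10^(Lᵢ/10) = 120·10^(66.2/10) + 5·10^(78.4/10) + 45·10^(72.8/10) = 1.704e+09.
L_eq = 10·log₁₀(1.704e+09/170) = 70.01 dB(A).

70 dB(A)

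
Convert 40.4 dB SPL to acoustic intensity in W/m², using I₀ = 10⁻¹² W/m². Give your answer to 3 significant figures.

I = I₀·10^(L/10) = 10⁻¹² × 10^(40.4/10) = 10^(-7.960).

1.10e-08 W/m²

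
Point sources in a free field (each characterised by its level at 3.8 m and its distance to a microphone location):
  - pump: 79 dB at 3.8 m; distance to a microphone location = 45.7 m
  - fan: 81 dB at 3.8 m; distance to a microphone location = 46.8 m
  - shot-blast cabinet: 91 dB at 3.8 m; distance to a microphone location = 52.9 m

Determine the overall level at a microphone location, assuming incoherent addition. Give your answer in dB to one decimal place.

69.0 dB

Propagate each source to the receiver with L = L_ref − 20·log₁₀(r/r_ref), then add intensities.
pump: 79 − 20·log₁₀(45.7/3.8) = 79 − 21.60 = 57.40 dB.
fan: 81 − 20·log₁₀(46.8/3.8) = 81 − 21.81 = 59.19 dB.
shot-blast cabinet: 91 − 20·log₁₀(52.9/3.8) = 91 − 22.87 = 68.13 dB.
Σ 10^(L/10) = 7.875e+06 → L_total = 10·log₁₀(7.875e+06) = 68.96 dB.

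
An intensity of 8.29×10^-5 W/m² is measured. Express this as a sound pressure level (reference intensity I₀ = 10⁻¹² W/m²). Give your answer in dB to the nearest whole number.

Dividing by I₀ shifts the exponent by 12: I/I₀ = 8.29×10^7.
L = 10·(0.9186 + 7) = 79.19 dB.

79 dB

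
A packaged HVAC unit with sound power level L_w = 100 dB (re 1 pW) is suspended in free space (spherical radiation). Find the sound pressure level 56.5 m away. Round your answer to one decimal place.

L_p = L_w − 10·log₁₀(4π·r²) with r = 56.5 m.
4π·r² = 4.011e+04 m², 10·log₁₀ of that is 46.033 dB.
L_p = 100 − 46.033 = 53.97 dB.

54.0 dB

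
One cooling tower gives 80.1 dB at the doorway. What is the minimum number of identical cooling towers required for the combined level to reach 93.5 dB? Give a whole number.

The shortfall is 93.5 − 80.1 = 13.4 dB, and N units add 10·log₁₀ N, so need 10·log₁₀ N ≥ 13.4.
N ≥ 10^(13.4/10) = 21.878, so N = 22.

22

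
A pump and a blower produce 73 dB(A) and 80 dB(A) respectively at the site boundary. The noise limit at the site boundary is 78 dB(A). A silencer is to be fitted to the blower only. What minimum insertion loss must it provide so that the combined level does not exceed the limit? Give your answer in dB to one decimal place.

3.7 dB

The untreated sources together contribute 10^(73/10) = 1.995e+07, i.e. 73.00 dB(A).
To meet 78 dB(A) overall, the treated blower may contribute at most 10^(78/10) − 1.995e+07 = 4.314e+07, i.e. 76.35 dB(A).
Required insertion loss = 80 − 76.35 = 3.65 dB.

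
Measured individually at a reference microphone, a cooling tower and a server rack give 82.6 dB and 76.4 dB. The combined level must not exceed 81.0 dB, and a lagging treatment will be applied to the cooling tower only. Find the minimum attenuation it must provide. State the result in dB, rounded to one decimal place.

Everything except the cooling tower sums to 10^(76.4/10) = 4.365e+07 in linear terms, 76.40 dB.
To meet 81.0 dB overall, the treated cooling tower may contribute at most 10^(81.0/10) − 4.365e+07 = 8.224e+07, i.e. 79.15 dB.
Required insertion loss = 82.6 − 79.15 = 3.45 dB.

3.4 dB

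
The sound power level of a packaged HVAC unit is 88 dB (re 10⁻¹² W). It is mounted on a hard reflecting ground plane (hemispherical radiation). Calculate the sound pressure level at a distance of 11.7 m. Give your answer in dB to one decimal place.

58.7 dB

Free-field hemispherical radiation: L_p = L_w − 10·log₁₀(2π·r²), r = 11.7 m.
2π·r² = 860.1 m², 10·log₁₀ of that is 29.346 dB.
L_p = 88 − 29.346 = 58.65 dB.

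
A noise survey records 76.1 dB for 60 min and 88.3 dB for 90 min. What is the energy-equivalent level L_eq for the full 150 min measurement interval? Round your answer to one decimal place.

86.3 dB

Weight each interval's intensity by its duration and average over T = 150 min:
Σ tᵢ·10^(Lᵢ/10) = 60·10^(76.1/10) + 90·10^(88.3/10) = 6.329e+10.
L_eq = 10·log₁₀(6.329e+10/150) = 86.25 dB.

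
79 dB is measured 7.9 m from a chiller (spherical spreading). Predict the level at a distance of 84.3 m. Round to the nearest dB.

58 dB

Spherical spreading from a point source gives a 20·log₁₀(r₂/r₁) drop.
L₂ = 79 − 20·log₁₀(84.3/7.9) = 79 − 20.564 = 58.44 dB.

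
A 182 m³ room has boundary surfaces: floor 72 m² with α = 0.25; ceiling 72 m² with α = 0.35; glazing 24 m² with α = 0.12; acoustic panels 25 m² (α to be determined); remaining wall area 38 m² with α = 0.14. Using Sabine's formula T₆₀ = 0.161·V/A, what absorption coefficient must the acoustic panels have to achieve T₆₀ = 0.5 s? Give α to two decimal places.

0.29

Required total absorption A = 0.161·182/0.5 = 58.60 m².
Absorption from the other surfaces = 72·0.25 + 72·0.35 + 24·0.12 + 38·0.14 = 51.40 m², so the acoustic panels must supply 7.20 m² over 25 m².
α = 7.20/25 = 0.288.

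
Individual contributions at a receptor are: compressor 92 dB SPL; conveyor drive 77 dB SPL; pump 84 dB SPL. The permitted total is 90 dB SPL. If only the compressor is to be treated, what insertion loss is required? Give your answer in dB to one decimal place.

3.6 dB

Fixed contribution from the other sources: Σ 10^(L/10) = 10^(77/10) + 10^(84/10) = 3.013e+08 (84.79 dB SPL).
To meet 90 dB SPL overall, the treated compressor may contribute at most 10^(90/10) − 3.013e+08 = 6.987e+08, i.e. 88.44 dB SPL.
Required insertion loss = 92 − 88.44 = 3.56 dB.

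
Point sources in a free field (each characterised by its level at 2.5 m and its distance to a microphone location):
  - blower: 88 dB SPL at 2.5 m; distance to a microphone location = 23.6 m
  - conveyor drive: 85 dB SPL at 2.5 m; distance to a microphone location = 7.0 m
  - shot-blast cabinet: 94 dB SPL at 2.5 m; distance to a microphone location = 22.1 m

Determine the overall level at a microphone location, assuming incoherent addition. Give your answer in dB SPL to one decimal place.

First find each source's level at the receiver (point-source: −20·log₁₀(r/r_ref)), then combine on an intensity basis.
blower: 88 − 20·log₁₀(23.6/2.5) = 88 − 19.50 = 68.50 dB SPL.
conveyor drive: 85 − 20·log₁₀(7.0/2.5) = 85 − 8.94 = 76.06 dB SPL.
shot-blast cabinet: 94 − 20·log₁₀(22.1/2.5) = 94 − 18.93 = 75.07 dB SPL.
Σ 10^(L/10) = 7.956e+07 → L_total = 10·log₁₀(7.956e+07) = 79.01 dB SPL.

79.0 dB SPL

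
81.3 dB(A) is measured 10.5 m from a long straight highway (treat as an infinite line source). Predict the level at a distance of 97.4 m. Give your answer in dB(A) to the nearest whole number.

Cylindrical spreading from a line source gives a 10·log₁₀(r₂/r₁) drop.
L₂ = 81.3 − 10·log₁₀(97.4/10.5) = 81.3 − 9.674 = 71.63 dB(A).

72 dB(A)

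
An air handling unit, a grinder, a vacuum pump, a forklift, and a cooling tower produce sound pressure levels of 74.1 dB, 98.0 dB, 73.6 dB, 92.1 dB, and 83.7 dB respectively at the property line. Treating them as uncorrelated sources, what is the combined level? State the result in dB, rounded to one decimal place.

Incoherent sources combine by intensity addition: L_total = 10·log₁₀(Σ 10^(L_i/10)).
Σ 10^(L/10) = 10^(74.1/10) + 10^(98.0/10) + 10^(73.6/10) + 10^(92.1/10) + 10^(83.7/10) = 8.214e+09.
L_total = 10·log₁₀(8.214e+09) = 99.15 dB.

99.1 dB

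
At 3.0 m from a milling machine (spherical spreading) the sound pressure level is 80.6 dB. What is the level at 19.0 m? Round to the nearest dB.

Spherical spreading from a point source gives a 20·log₁₀(r₂/r₁) drop.
L₂ = 80.6 − 20·log₁₀(19.0/3.0) = 80.6 − 16.033 = 64.57 dB.

65 dB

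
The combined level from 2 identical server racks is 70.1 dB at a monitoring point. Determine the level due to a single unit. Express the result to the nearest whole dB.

67 dB

2 equal contributions raise the level by 10·log₁₀ 2 = 3.010 dB, so each unit alone gives 70.1 − 3.010.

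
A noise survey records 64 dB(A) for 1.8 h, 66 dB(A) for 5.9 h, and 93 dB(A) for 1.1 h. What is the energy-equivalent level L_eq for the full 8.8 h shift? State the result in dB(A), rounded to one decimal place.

84.0 dB(A)

The energy average is taken in the linear domain: L_eq = 10·log₁₀[(Σ tᵢ·10^(Lᵢ/10))/T], T = 8.8 h.
Σ tᵢ·10^(Lᵢ/10) = 1.8·10^(64/10) + 5.9·10^(66/10) + 1.1·10^(93/10) = 2.223e+09.
L_eq = 10·log₁₀(2.223e+09/8.8) = 84.02 dB(A).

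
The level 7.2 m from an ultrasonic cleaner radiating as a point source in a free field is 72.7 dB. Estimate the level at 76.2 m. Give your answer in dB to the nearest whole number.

52 dB

Point-source attenuation: ΔL = 20·log₁₀(r₂/r₁) = 20·log₁₀(76.2/7.2) = 20.492 dB.
L₂ = 72.7 − 20·log₁₀(76.2/7.2) = 72.7 − 20.492 = 52.21 dB.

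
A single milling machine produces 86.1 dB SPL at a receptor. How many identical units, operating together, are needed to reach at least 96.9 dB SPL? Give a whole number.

13

The shortfall is 96.9 − 86.1 = 10.8 dB, and N units add 10·log₁₀ N, so need 10·log₁₀ N ≥ 10.8.
N ≥ 10^(10.8/10) = 12.023, so N = 13.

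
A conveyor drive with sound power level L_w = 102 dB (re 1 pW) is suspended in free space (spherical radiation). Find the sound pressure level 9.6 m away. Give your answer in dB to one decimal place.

Free-field spherical radiation: L_p = L_w − 10·log₁₀(4π·r²), r = 9.6 m.
4π·r² = 1158 m², 10·log₁₀ of that is 30.638 dB.
L_p = 102 − 30.638 = 71.36 dB.

71.4 dB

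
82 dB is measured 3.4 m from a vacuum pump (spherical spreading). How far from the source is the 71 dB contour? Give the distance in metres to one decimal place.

12.1 m

Point-source spreading drops the level by 20·log₁₀(r₂/r₁); inverting, r₂/r₁ = 10^(ΔL/20).
r₂ = 3.4·10^((82−71)/20) = 3.4·10^(11.0/20) = 12.06 m.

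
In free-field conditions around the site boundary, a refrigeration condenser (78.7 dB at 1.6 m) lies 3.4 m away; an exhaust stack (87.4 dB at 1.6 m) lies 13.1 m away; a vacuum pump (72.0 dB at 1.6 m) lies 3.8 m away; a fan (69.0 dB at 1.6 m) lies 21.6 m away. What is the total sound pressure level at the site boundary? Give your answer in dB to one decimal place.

Propagate each source to the receiver with L = L_ref − 20·log₁₀(r/r_ref), then add intensities.
refrigeration condenser: 78.7 − 20·log₁₀(3.4/1.6) = 78.7 − 6.55 = 72.15 dB.
exhaust stack: 87.4 − 20·log₁₀(13.1/1.6) = 87.4 − 18.26 = 69.14 dB.
vacuum pump: 72.0 − 20·log₁₀(3.8/1.6) = 72.0 − 7.51 = 64.49 dB.
fan: 69.0 − 20·log₁₀(21.6/1.6) = 69.0 − 22.61 = 46.39 dB.
Σ 10^(L/10) = 2.747e+07 → L_total = 10·log₁₀(2.747e+07) = 74.39 dB.

74.4 dB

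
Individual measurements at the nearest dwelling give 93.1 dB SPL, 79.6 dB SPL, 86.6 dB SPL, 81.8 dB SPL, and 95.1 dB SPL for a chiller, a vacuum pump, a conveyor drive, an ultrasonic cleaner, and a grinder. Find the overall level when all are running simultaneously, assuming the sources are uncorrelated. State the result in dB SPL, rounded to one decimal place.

97.8 dB SPL

For uncorrelated sources the intensities add, so convert each level to linear form, sum, and take 10·log₁₀ of the total.
Σ 10^(L/10) = 10^(93.1/10) + 10^(79.6/10) + 10^(86.6/10) + 10^(81.8/10) + 10^(95.1/10) = 5.977e+09.
L_total = 10·log₁₀(5.977e+09) = 97.77 dB SPL.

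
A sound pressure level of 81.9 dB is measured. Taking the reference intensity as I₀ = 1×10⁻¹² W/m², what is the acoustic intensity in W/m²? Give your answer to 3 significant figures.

0.000155 W/m²

L = 10·log₁₀(I/I₀) ⇒ I = I₀·10^(L/10) = 10⁻¹² × 10^8.19.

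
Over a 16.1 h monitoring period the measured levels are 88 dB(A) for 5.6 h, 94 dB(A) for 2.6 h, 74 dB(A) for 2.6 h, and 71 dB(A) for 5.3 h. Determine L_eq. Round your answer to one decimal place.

Weight each interval's intensity by its duration and average over T = 16.1 h:
Σ tᵢ·10^(Lᵢ/10) = 5.6·10^(88/10) + 2.6·10^(94/10) + 2.6·10^(74/10) + 5.3·10^(71/10) = 1.020e+10.
L_eq = 10·log₁₀(1.020e+10/16.1) = 88.02 dB(A).

88.0 dB(A)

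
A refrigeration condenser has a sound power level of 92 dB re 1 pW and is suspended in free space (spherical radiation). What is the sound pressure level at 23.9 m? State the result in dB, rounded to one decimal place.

53.4 dB

The power spreads over a sphere of area 4π·r², so L_p = L_w − 10·log₁₀(4π·r²).
4π·r² = 7178 m², 10·log₁₀ of that is 38.560 dB.
L_p = 92 − 38.560 = 53.44 dB.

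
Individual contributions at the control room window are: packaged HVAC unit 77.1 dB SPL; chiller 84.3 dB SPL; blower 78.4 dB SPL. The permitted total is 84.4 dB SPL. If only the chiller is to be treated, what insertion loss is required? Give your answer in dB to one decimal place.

2.4 dB

Fixed contribution from the other sources: Σ 10^(L/10) = 10^(77.1/10) + 10^(78.4/10) = 1.205e+08 (80.81 dB SPL).
To meet 84.4 dB SPL overall, the treated chiller may contribute at most 10^(84.4/10) − 1.205e+08 = 1.550e+08, i.e. 81.90 dB SPL.
Required insertion loss = 84.3 − 81.90 = 2.40 dB.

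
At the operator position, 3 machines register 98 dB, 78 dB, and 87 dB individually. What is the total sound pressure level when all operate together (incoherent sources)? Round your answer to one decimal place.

98.4 dB

Incoherent sources combine by intensity addition: L_total = 10·log₁₀(Σ 10^(L_i/10)).
Σ 10^(L/10) = 10^(98/10) + 10^(78/10) + 10^(87/10) = 6.874e+09.
L_total = 10·log₁₀(6.874e+09) = 98.37 dB.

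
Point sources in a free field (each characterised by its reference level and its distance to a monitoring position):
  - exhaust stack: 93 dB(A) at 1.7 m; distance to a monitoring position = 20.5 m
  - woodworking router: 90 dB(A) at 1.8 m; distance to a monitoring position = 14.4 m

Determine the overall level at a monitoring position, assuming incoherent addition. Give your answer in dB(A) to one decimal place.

74.7 dB(A)

Propagate each source to the receiver with L = L_ref − 20·log₁₀(r/r_ref), then add intensities.
exhaust stack: 93 − 20·log₁₀(20.5/1.7) = 93 − 21.63 = 71.37 dB(A).
woodworking router: 90 − 20·log₁₀(14.4/1.8) = 90 − 18.06 = 71.94 dB(A).
Σ 10^(L/10) = 2.935e+07 → L_total = 10·log₁₀(2.935e+07) = 74.68 dB(A).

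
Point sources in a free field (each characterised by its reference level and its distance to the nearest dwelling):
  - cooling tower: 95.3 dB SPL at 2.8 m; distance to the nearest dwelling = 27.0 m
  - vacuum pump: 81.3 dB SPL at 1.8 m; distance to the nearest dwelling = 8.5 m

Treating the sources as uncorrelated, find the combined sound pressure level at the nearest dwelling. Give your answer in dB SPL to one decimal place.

76.3 dB SPL

Propagate each source to the receiver with L = L_ref − 20·log₁₀(r/r_ref), then add intensities.
cooling tower: 95.3 − 20·log₁₀(27.0/2.8) = 95.3 − 19.68 = 75.62 dB SPL.
vacuum pump: 81.3 − 20·log₁₀(8.5/1.8) = 81.3 − 13.48 = 67.82 dB SPL.
Σ 10^(L/10) = 4.249e+07 → L_total = 10·log₁₀(4.249e+07) = 76.28 dB SPL.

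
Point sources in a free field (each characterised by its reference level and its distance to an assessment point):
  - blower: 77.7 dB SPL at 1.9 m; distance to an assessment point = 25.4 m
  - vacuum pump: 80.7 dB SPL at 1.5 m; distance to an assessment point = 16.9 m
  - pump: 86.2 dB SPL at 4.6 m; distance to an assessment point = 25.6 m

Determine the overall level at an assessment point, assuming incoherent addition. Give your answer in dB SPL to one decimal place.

71.7 dB SPL

Propagate each source to the receiver with L = L_ref − 20·log₁₀(r/r_ref), then add intensities.
blower: 77.7 − 20·log₁₀(25.4/1.9) = 77.7 − 22.52 = 55.18 dB SPL.
vacuum pump: 80.7 − 20·log₁₀(16.9/1.5) = 80.7 − 21.04 = 59.66 dB SPL.
pump: 86.2 − 20·log₁₀(25.6/4.6) = 86.2 − 14.91 = 71.29 dB SPL.
Σ 10^(L/10) = 1.471e+07 → L_total = 10·log₁₀(1.471e+07) = 71.68 dB SPL.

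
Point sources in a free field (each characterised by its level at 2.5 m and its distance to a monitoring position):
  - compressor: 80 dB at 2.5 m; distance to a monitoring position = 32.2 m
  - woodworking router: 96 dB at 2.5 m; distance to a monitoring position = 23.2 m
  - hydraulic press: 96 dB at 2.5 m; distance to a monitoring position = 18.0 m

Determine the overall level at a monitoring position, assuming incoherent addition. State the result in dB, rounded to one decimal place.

Apply inverse-square spreading to bring every level to the receiver, then sum 10^(L/10).
compressor: 80 − 20·log₁₀(32.2/2.5) = 80 − 22.20 = 57.80 dB.
woodworking router: 96 − 20·log₁₀(23.2/2.5) = 96 − 19.35 = 76.65 dB.
hydraulic press: 96 − 20·log₁₀(18.0/2.5) = 96 − 17.15 = 78.85 dB.
Σ 10^(L/10) = 1.236e+08 → L_total = 10·log₁₀(1.236e+08) = 80.92 dB.

80.9 dB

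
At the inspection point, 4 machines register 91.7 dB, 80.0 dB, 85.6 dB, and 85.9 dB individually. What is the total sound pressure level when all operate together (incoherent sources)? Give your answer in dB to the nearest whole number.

For uncorrelated sources the intensities add, so convert each level to linear form, sum, and take 10·log₁₀ of the total.
Σ 10^(L/10) = 10^(91.7/10) + 10^(80.0/10) + 10^(85.6/10) + 10^(85.9/10) = 2.331e+09.
L_total = 10·log₁₀(2.331e+09) = 93.68 dB.

94 dB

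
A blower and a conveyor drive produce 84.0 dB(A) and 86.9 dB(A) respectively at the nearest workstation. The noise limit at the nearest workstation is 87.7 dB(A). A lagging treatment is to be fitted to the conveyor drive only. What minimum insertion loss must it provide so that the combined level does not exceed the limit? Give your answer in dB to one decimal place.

Everything except the conveyor drive sums to 10^(84.0/10) = 2.512e+08 in linear terms, 84.00 dB(A).
To meet 87.7 dB(A) overall, the treated conveyor drive may contribute at most 10^(87.7/10) − 2.512e+08 = 3.377e+08, i.e. 85.28 dB(A).
Required insertion loss = 86.9 − 85.28 = 1.62 dB.

1.6 dB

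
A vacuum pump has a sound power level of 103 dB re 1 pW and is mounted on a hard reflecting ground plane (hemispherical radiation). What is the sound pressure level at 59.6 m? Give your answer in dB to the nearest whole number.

60 dB

L_p = L_w − 10·log₁₀(2π·r²) with r = 59.6 m.
2π·r² = 2.232e+04 m², 10·log₁₀ of that is 43.487 dB.
L_p = 103 − 43.487 = 59.51 dB.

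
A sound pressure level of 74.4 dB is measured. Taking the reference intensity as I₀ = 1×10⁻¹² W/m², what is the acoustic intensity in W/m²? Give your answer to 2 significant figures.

2.8e-05 W/m²

I = I₀·10^(L/10) = 10⁻¹² × 10^(74.4/10) = 10^(-4.560).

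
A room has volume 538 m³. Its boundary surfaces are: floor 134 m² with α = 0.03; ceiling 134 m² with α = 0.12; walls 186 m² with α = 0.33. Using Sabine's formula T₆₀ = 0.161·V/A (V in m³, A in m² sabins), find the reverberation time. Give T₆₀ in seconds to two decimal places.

Total absorption A = 134·0.03 + 134·0.12 + 186·0.33 = 81.48 m² sabins.
T₆₀ = 0.161 × 538 / 81.48 = 1.063 s.

1.06 s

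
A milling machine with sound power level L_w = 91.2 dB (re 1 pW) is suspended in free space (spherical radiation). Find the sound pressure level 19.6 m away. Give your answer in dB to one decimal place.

54.4 dB

The power spreads over a sphere of area 4π·r², so L_p = L_w − 10·log₁₀(4π·r²).
4π·r² = 4827 m², 10·log₁₀ of that is 36.837 dB.
L_p = 91.2 − 36.837 = 54.36 dB.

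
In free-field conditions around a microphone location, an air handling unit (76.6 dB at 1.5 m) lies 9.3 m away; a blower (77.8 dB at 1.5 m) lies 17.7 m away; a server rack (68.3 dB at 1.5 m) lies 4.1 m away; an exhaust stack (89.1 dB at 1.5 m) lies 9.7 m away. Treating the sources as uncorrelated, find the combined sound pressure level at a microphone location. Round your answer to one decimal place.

73.4 dB

Propagate each source to the receiver with L = L_ref − 20·log₁₀(r/r_ref), then add intensities.
air handling unit: 76.6 − 20·log₁₀(9.3/1.5) = 76.6 − 15.85 = 60.75 dB.
blower: 77.8 − 20·log₁₀(17.7/1.5) = 77.8 − 21.44 = 56.36 dB.
server rack: 68.3 − 20·log₁₀(4.1/1.5) = 68.3 − 8.73 = 59.57 dB.
exhaust stack: 89.1 − 20·log₁₀(9.7/1.5) = 89.1 − 16.21 = 72.89 dB.
Σ 10^(L/10) = 2.196e+07 → L_total = 10·log₁₀(2.196e+07) = 73.42 dB.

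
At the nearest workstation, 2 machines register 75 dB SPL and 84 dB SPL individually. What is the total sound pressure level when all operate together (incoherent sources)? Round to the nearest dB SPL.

85 dB SPL

Incoherent sources combine by intensity addition: L_total = 10·log₁₀(Σ 10^(L_i/10)).
Σ 10^(L/10) = 10^(75/10) + 10^(84/10) = 2.828e+08.
L_total = 10·log₁₀(2.828e+08) = 84.51 dB SPL.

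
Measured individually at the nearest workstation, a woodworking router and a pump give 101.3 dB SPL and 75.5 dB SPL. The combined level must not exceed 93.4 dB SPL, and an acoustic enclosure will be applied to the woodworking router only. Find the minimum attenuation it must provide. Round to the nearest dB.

8 dB

Fixed contribution from the other source: Σ 10^(L/10) = 10^(75.5/10) = 3.548e+07 (75.50 dB SPL).
To meet 93.4 dB SPL overall, the treated woodworking router may contribute at most 10^(93.4/10) − 3.548e+07 = 2.152e+09, i.e. 93.33 dB SPL.
So the woodworking router must be reduced from 101.3 to 93.33 dB SPL: IL = 7.97 dB.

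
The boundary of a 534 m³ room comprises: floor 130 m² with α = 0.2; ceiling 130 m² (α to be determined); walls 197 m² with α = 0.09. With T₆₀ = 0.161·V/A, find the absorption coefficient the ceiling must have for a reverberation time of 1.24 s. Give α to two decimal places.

From T₆₀ = 0.161·V/A, the target T₆₀ = 1.24 s needs A = 0.161·534/1.24 = 69.33 m².
Absorption from the other surfaces = 130·0.2 + 197·0.09 = 43.73 m², so the ceiling must supply 25.60 m² over 130 m².
α = 25.60/130 = 0.197.

0.20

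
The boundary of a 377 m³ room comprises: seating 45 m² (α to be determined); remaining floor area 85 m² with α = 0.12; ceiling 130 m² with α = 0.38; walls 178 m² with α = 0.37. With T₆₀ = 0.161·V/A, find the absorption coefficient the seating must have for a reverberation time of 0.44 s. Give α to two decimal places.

0.28

Required total absorption A = 0.161·377/0.44 = 137.95 m².
Absorption from the other surfaces = 85·0.12 + 130·0.38 + 178·0.37 = 125.46 m², so the seating must supply 12.49 m² over 45 m².
α = 12.49/45 = 0.278.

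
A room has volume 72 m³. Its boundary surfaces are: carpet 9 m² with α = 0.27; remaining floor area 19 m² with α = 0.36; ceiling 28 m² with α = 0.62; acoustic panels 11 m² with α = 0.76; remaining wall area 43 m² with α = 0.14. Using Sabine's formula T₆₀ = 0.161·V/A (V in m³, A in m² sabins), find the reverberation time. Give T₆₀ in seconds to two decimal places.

0.28 s

Summing Sᵢαᵢ: 9·0.27 + 19·0.36 + 28·0.62 + 11·0.76 + 43·0.14 = 41.01 m².
T₆₀ = 0.161·V/A = 0.161·72/41.01 = 0.283 s.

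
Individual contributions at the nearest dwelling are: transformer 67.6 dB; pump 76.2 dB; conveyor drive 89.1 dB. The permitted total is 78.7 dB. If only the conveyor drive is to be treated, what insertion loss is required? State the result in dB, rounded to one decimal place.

14.8 dB

The untreated sources together contribute 10^(67.6/10) + 10^(76.2/10) = 4.744e+07, i.e. 76.76 dB.
To meet 78.7 dB overall, the treated conveyor drive may contribute at most 10^(78.7/10) − 4.744e+07 = 2.669e+07, i.e. 74.26 dB.
Required insertion loss = 89.1 − 74.26 = 14.84 dB.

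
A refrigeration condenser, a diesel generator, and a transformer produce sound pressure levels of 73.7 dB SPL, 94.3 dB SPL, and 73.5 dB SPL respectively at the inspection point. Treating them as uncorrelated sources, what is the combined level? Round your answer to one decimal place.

94.4 dB SPL

Incoherent sources combine by intensity addition: L_total = 10·log₁₀(Σ 10^(L_i/10)).
Σ 10^(L/10) = 10^(73.7/10) + 10^(94.3/10) + 10^(73.5/10) = 2.737e+09.
L_total = 10·log₁₀(2.737e+09) = 94.37 dB SPL.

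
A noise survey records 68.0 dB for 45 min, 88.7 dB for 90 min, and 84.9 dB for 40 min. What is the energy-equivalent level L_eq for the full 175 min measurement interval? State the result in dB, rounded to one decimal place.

Weight each interval's intensity by its duration and average over T = 175 min:
Σ tᵢ·10^(Lᵢ/10) = 45·10^(68.0/10) + 90·10^(88.7/10) + 40·10^(84.9/10) = 7.936e+10.
L_eq = 10·log₁₀(7.936e+10/175) = 86.57 dB.

86.6 dB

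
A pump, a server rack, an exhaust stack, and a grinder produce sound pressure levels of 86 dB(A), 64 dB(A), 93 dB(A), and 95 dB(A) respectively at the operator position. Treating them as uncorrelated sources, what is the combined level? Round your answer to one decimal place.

For uncorrelated sources the intensities add, so convert each level to linear form, sum, and take 10·log₁₀ of the total.
Σ 10^(L/10) = 10^(86/10) + 10^(64/10) + 10^(93/10) + 10^(95/10) = 5.558e+09.
L_total = 10·log₁₀(5.558e+09) = 97.45 dB(A).

97.4 dB(A)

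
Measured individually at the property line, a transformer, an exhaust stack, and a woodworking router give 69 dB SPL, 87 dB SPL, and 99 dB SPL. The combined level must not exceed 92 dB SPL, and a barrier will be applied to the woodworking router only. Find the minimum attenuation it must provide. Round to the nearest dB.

The untreated sources together contribute 10^(69/10) + 10^(87/10) = 5.091e+08, i.e. 87.07 dB SPL.
To meet 92 dB SPL overall, the treated woodworking router may contribute at most 10^(92/10) − 5.091e+08 = 1.076e+09, i.e. 90.32 dB SPL.
So the woodworking router must be reduced from 99 to 90.32 dB SPL: IL = 8.68 dB.

9 dB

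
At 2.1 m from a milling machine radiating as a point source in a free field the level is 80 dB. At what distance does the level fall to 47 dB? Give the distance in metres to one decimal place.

For a point source L₁ − L₂ = 20·log₁₀(r₂/r₁), so r₂ = r₁·10^((L₁−L₂)/20).
r₂ = 2.1·10^((80−47)/20) = 2.1·10^(33.0/20) = 93.80 m.

93.8 m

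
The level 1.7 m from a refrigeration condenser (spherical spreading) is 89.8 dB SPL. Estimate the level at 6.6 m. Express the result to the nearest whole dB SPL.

Spherical spreading from a point source gives a 20·log₁₀(r₂/r₁) drop.
L₂ = 89.8 − 20·log₁₀(6.6/1.7) = 89.8 − 11.782 = 78.02 dB SPL.

78 dB SPL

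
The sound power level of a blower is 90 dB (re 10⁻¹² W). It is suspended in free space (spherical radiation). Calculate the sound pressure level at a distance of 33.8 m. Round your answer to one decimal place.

Free-field spherical radiation: L_p = L_w − 10·log₁₀(4π·r²), r = 33.8 m.
4π·r² = 1.436e+04 m², 10·log₁₀ of that is 41.570 dB.
L_p = 90 − 41.570 = 48.43 dB.

48.4 dB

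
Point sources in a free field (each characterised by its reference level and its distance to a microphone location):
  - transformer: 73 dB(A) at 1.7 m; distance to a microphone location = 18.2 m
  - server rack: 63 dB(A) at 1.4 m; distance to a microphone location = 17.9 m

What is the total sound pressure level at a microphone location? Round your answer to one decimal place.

52.7 dB(A)

Apply inverse-square spreading to bring every level to the receiver, then sum 10^(L/10).
transformer: 73 − 20·log₁₀(18.2/1.7) = 73 − 20.59 = 52.41 dB(A).
server rack: 63 − 20·log₁₀(17.9/1.4) = 63 − 22.13 = 40.87 dB(A).
Σ 10^(L/10) = 1.863e+05 → L_total = 10·log₁₀(1.863e+05) = 52.70 dB(A).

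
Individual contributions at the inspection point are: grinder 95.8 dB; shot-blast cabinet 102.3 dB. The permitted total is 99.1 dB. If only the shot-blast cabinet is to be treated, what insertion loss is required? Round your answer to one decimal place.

The untreated sources together contribute 10^(95.8/10) = 3.802e+09, i.e. 95.80 dB.
The limit corresponds to 10^(99.1/10) = 8.128e+09; subtracting the fixed part leaves 4.326e+09 for the shot-blast cabinet, i.e. 96.36 dB.
Required insertion loss = 102.3 − 96.36 = 5.94 dB.

5.9 dB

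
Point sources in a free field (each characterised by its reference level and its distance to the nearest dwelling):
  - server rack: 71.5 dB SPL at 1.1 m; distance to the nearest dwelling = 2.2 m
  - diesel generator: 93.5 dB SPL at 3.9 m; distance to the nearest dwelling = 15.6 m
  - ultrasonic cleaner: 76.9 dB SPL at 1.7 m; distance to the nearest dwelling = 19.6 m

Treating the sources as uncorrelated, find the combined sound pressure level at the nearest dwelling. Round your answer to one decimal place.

81.6 dB SPL

First find each source's level at the receiver (point-source: −20·log₁₀(r/r_ref)), then combine on an intensity basis.
server rack: 71.5 − 20·log₁₀(2.2/1.1) = 71.5 − 6.02 = 65.48 dB SPL.
diesel generator: 93.5 − 20·log₁₀(15.6/3.9) = 93.5 − 12.04 = 81.46 dB SPL.
ultrasonic cleaner: 76.9 − 20·log₁₀(19.6/1.7) = 76.9 − 21.24 = 55.66 dB SPL.
Σ 10^(L/10) = 1.438e+08 → L_total = 10·log₁₀(1.438e+08) = 81.58 dB SPL.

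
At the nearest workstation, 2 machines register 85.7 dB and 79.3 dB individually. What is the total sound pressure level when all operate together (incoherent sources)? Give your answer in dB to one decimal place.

86.6 dB

Incoherent sources combine by intensity addition: L_total = 10·log₁₀(Σ 10^(L_i/10)).
Σ 10^(L/10) = 10^(85.7/10) + 10^(79.3/10) = 4.566e+08.
L_total = 10·log₁₀(4.566e+08) = 86.60 dB.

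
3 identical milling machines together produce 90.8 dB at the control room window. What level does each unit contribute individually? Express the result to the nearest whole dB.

Dividing the total intensity by 3 lowers the level by 10·log₁₀ 3 = 4.771 dB: L₁ = 90.8 − 4.771.

86 dB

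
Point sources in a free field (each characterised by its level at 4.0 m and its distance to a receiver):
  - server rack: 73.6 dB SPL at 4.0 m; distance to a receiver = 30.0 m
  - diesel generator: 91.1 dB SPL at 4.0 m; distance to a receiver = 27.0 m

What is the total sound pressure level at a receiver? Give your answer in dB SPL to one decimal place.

Apply inverse-square spreading to bring every level to the receiver, then sum 10^(L/10).
server rack: 73.6 − 20·log₁₀(30.0/4.0) = 73.6 − 17.50 = 56.10 dB SPL.
diesel generator: 91.1 − 20·log₁₀(27.0/4.0) = 91.1 − 16.59 = 74.51 dB SPL.
Σ 10^(L/10) = 2.868e+07 → L_total = 10·log₁₀(2.868e+07) = 74.58 dB SPL.

74.6 dB SPL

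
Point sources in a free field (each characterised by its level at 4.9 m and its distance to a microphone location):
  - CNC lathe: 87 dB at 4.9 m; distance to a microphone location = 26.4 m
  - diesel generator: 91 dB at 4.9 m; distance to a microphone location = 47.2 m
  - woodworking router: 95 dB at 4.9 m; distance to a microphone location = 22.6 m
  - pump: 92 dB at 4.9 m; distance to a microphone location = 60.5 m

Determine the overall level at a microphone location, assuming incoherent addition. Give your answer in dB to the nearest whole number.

Apply inverse-square spreading to bring every level to the receiver, then sum 10^(L/10).
CNC lathe: 87 − 20·log₁₀(26.4/4.9) = 87 − 14.63 = 72.37 dB.
diesel generator: 91 − 20·log₁₀(47.2/4.9) = 91 − 19.67 = 71.33 dB.
woodworking router: 95 − 20·log₁₀(22.6/4.9) = 95 − 13.28 = 81.72 dB.
pump: 92 − 20·log₁₀(60.5/4.9) = 92 − 21.83 = 70.17 dB.
Σ 10^(L/10) = 1.899e+08 → L_total = 10·log₁₀(1.899e+08) = 82.78 dB.

83 dB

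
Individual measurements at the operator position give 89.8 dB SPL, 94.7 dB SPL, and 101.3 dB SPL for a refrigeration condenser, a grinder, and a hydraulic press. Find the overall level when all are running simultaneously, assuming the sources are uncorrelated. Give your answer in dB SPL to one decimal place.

102.4 dB SPL

Incoherent sources combine by intensity addition: L_total = 10·log₁₀(Σ 10^(L_i/10)).
Σ 10^(L/10) = 10^(89.8/10) + 10^(94.7/10) + 10^(101.3/10) = 1.740e+10.
L_total = 10·log₁₀(1.740e+10) = 102.40 dB SPL.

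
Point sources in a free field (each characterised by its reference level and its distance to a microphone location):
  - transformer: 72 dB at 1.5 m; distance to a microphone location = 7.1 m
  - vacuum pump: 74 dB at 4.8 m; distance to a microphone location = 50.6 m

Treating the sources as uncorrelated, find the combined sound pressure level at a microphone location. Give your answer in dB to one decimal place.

59.7 dB

First find each source's level at the receiver (point-source: −20·log₁₀(r/r_ref)), then combine on an intensity basis.
transformer: 72 − 20·log₁₀(7.1/1.5) = 72 − 13.50 = 58.50 dB.
vacuum pump: 74 − 20·log₁₀(50.6/4.8) = 74 − 20.46 = 53.54 dB.
Σ 10^(L/10) = 9.334e+05 → L_total = 10·log₁₀(9.334e+05) = 59.70 dB.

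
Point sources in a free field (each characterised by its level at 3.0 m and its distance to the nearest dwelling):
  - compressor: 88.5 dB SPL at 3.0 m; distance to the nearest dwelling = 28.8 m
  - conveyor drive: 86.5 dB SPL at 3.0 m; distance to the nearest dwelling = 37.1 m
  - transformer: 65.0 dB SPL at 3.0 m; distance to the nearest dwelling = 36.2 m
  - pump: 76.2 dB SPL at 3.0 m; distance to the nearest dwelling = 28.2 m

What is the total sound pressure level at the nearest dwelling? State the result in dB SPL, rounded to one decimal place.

Propagate each source to the receiver with L = L_ref − 20·log₁₀(r/r_ref), then add intensities.
compressor: 88.5 − 20·log₁₀(28.8/3.0) = 88.5 − 19.65 = 68.85 dB SPL.
conveyor drive: 86.5 − 20·log₁₀(37.1/3.0) = 86.5 − 21.85 = 64.65 dB SPL.
transformer: 65.0 − 20·log₁₀(36.2/3.0) = 65.0 − 21.63 = 43.37 dB SPL.
pump: 76.2 − 20·log₁₀(28.2/3.0) = 76.2 − 19.46 = 56.74 dB SPL.
Σ 10^(L/10) = 1.110e+07 → L_total = 10·log₁₀(1.110e+07) = 70.45 dB SPL.

70.5 dB SPL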